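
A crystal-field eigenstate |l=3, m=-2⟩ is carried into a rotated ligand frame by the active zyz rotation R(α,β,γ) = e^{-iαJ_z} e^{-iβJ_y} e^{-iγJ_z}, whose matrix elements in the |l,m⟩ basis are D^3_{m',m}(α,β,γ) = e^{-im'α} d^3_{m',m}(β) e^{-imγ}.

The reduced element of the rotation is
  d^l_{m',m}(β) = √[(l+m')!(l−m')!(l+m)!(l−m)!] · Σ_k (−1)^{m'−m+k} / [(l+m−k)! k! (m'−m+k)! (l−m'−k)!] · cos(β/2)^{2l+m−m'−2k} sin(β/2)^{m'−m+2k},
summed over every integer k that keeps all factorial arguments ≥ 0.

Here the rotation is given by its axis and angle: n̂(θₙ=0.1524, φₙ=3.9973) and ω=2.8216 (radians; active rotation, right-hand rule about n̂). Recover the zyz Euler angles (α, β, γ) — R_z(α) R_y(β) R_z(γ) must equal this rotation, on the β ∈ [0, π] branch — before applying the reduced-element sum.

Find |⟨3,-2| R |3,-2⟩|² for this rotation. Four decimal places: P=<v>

Axis–angle → zyz. n̂ = (sinθₙcosφₙ, sinθₙsinφₙ, cosθₙ) = (-0.099540, -0.114622, +0.988410), ω = 2.8216.
R = I cosω + sinω [n̂]ₓ + (1−cosω) n̂n̂ᵀ gives
  R = [-0.929924, -0.288674, -0.227834; +0.333154, -0.923628, -0.189525; -0.155723, -0.252148, +0.955077]
β = atan2(√(R₁₃²+R₂₃²), R₃₃) = 0.300877; α = atan2(R₂₃, R₁₃) mod 2π = 3.835460; γ = atan2(R₃₂, −R₃₁) mod 2π = 5.265638
Split into d^3_{-2,-2}(β=0.3009) × two z-phases.
With c≡cos(β/2)=0.988705 and s≡sin(β/2)=0.149872, N=[1·120·1·120]^{1/2}=120.000000
k∈{0,1} keeps every argument non-negative
  k=0: (−1)^0·120.0000/(120)·0.9887^6·0.1499^0 = +0.934118
  k=1: (−1)^1·120.0000/(24)·0.9887^4·0.1499^2 = -0.107319
d^3_{-2,-2}(0.3009) = +0.934118 -0.107319 = +0.826798
|D^3_{-2,-2}|² = |d^3_{-2,-2}(β)|² = (+0.826798)² = 0.683595 (the z-rotation phases have unit modulus)

P=0.6836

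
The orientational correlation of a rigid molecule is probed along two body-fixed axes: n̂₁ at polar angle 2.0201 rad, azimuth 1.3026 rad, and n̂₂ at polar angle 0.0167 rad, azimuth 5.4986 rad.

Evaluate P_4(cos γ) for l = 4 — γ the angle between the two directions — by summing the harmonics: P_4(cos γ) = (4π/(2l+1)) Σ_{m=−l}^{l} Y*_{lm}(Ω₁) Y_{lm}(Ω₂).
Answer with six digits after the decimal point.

-0.190101

Expand P_4 via completeness: Σ_{m} conj(Y_{4,m}) at Ω₁ times Y_{4,m} at Ω₂ —
  m=-4: Y*=0.13915 - 0.25593j  Y=-0.00000 + 0.00000j  product -0.00000 + 0.00000j
  m=-3: Y*=0.28628 + 0.27550j  Y=-0.00000 + 0.00000j  product -0.00000 + 0.00000j
  m=-2: Y*=-0.07478 + 0.04446j  Y=0.00000 + 0.00056j  product -0.00002 - 0.00004j
  m=-1: Y*=0.08237 + 0.29973j  Y=0.02235 + 0.02231j  product -0.00485 + 0.00854j
  m=+0: Y*=-0.14957 + 0.00000j  Y=0.84510 + 0.00000j  product -0.12640 + 0.00000j
  m=+1: Y*=-0.08237 + 0.29973j  Y=-0.02235 + 0.02231j  product -0.00485 - 0.00854j
  m=+2: Y*=-0.07478 - 0.04446j  Y=0.00000 - 0.00056j  product -0.00002 + 0.00004j
  m=+3: Y*=-0.28628 + 0.27550j  Y=0.00000 + 0.00000j  product -0.00000 - 0.00000j
  m=+4: Y*=0.13915 + 0.25593j  Y=-0.00000 - 0.00000j  product -0.00000 - 0.00000j
Σ over m = -0.13615 - 0.00000j; ×(4π/9) → -0.19010 - 0.00000j. Real part: -0.190101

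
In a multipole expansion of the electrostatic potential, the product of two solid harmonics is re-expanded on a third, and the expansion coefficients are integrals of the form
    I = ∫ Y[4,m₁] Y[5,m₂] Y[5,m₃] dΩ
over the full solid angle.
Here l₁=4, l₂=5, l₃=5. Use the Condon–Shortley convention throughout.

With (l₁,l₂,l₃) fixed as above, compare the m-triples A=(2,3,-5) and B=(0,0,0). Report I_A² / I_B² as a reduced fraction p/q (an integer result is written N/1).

Shared (l₁,l₂,l₃)=(4,5,5): N and (l;000)² cancel in I_A²/I_B².
A: Δ = 4!·4!·6!/15! = 1/3153150; Racah Σ t=2..2: t=2:+1/69120 = 1/69120; ⇒ 3j(4 5 5; 2 3 -5)² = 4/143, sgn +1
B: Δ = 4!·4!·6!/15! = 1/3153150; Racah Σ t=0..4: t=0:+1/69120 t=1:−1/1728 t=2:+1/576 t=3:−1/1728 t=4:+1/69120 = 7/11520; ⇒ 3j(4 5 5; 0 0 0)² = 2/143, sgn -1
I_A²/I_B² = (4/143)/(2/143) = 2/1

2/1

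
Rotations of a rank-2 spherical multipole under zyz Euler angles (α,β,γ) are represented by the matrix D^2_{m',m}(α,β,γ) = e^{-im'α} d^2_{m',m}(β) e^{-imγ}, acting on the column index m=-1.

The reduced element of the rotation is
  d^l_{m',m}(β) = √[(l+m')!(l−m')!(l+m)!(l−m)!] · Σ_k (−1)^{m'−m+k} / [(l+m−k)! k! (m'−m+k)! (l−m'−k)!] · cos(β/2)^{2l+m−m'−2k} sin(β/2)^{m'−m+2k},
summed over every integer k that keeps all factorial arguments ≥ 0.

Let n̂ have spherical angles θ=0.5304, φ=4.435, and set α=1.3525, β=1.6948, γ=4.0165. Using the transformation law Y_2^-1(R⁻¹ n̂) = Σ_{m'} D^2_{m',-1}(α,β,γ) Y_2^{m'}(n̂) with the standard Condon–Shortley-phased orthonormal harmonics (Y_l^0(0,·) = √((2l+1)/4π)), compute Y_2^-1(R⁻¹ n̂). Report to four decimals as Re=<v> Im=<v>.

Need the full column D^2_{m',-1} for m'=−2..2 at α=1.3525, β=1.6948, γ=4.0165.
cos(β/2)=0.661934, sin(β/2)=0.749562
d^2_{-2,-1}: single k=1 term ⇒ +0.434793;  D = +0.393691+0.184532i
d^2_{-1,-1}: k∈[0..1] ⇒ +0.191982 -0.738526 = -0.546545;  D = -0.333631+0.432899i
d^2_{0,-1}: k∈[0..1] ⇒ -0.532510 +0.682831 = +0.150321;  D = -0.096366-0.115369i
d^2_{1,-1}: k∈[0..1] ⇒ +0.738526 -0.315668 = +0.422859;  D = -0.375542+0.194364i
d^2_{2,-1}: single k=0 term ⇒ -0.557529;  D = -0.142951-0.538891i
Y_2^{m'}(θ=0.5304,φ=4.435) and Σ D·Y over m':
  (+0.3937+0.1845i)·(-0.0840-0.0521i)  (-0.3336+0.4329i)·(-0.0923+0.3242i)  (-0.0964-0.1154i)·(+0.3886+0.0000i)  (-0.3755+0.1944i)·(+0.0923+0.3242i)  (-0.1430-0.5389i)·(-0.0840+0.0521i)
Y_2^-1(R⁻¹ n̂) = -0.228100-0.294964i

Re=-0.2281 Im=-0.2950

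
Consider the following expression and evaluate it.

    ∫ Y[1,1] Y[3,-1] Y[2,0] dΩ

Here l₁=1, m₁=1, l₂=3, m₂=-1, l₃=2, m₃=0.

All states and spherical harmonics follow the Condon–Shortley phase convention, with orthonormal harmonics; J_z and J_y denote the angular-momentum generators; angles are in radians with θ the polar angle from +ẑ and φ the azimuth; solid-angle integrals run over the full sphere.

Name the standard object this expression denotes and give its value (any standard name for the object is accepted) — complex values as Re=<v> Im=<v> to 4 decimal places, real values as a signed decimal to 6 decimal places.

Gaunt coefficient, -0.202301

This is a Gaunt coefficient — the integral of a triple product of spherical harmonics over the sphere.
Rules hold: Σm=0, L=6 even, 2≤2≤4.
N = 3·7·5 = 105
Δ = 2!·0!·4!/7! = 1/105
Racah Σ t=1..1: t=1:−1/4 = -1/4
⇒ 3j(1 3 2; 0 0 0)² = 3/35, sgn -1
Racah Σ t=0..0: t=0:+1/8 = 1/8
⇒ 3j(1 3 2; 1 -1 0)² = 2/35, sgn +1
4πI² = N·(3j₀)²·(3jₘ)² = 18/35
I = -1·√(0.514286/4π) = -0.20230066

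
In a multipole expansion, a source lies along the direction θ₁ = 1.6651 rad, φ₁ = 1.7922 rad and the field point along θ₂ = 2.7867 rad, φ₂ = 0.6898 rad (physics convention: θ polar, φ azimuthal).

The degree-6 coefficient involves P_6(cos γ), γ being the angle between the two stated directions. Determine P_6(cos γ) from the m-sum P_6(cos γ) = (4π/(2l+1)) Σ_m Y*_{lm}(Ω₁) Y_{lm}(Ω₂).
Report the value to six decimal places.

Expand P_6 via completeness: Σ_{m} conj(Y_{6,m}) at Ω₁ times Y_{6,m} at Ω₂ —
  m=-6: Y*=-0.11289 - 0.45660j  Y=-0.00046 + 0.00071j  product 0.00038 + 0.00013j
  m=-5: Y*=0.13783 - 0.06894j  Y=0.00758 - 0.00241j  product 0.00088 - 0.00085j
  m=-4: Y*=-0.20016 - 0.24491j  Y=-0.04185 - 0.01683j  product 0.00425 + 0.01362j
  m=-3: Y*=0.10829 - 0.13832j  Y=0.08177 + 0.15017j  product 0.02963 + 0.00495j
  m=-2: Y*=-0.24588 - 0.11660j  Y=0.07986 - 0.41256j  product -0.06774 + 0.09213j
  m=-1: Y*=0.04017 - 0.17847j  Y=-0.42808 + 0.35317j  product 0.04583 + 0.09058j
  m=+0: Y*=-0.26023 + 0.00000j  Y=0.05205 + 0.00000j  product -0.01355 + 0.00000j
  m=+1: Y*=-0.04017 - 0.17847j  Y=0.42808 + 0.35317j  product 0.04583 - 0.09058j
  m=+2: Y*=-0.24588 + 0.11660j  Y=0.07986 + 0.41256j  product -0.06774 - 0.09213j
  m=+3: Y*=-0.10829 - 0.13832j  Y=-0.08177 + 0.15017j  product 0.02963 - 0.00495j
  m=+4: Y*=-0.20016 + 0.24491j  Y=-0.04185 + 0.01683j  product 0.00425 - 0.01362j
  m=+5: Y*=-0.13783 - 0.06894j  Y=-0.00758 - 0.00241j  product 0.00088 + 0.00085j
  m=+6: Y*=-0.11289 + 0.45660j  Y=-0.00046 - 0.00071j  product 0.00038 - 0.00013j
Accumulated sum 0.01291 + 0.00000j; after 4π/(2l+1) scaling, 0.01248 + 0.00000j ⇒ P_6 = 0.012483

0.012483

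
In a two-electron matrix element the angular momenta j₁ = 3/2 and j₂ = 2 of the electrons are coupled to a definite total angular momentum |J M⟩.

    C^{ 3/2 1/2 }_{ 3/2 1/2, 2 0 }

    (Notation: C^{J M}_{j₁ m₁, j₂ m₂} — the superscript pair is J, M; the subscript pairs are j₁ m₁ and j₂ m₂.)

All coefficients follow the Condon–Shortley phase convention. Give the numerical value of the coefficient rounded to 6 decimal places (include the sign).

−√(1/5) ≈ -0.447214

triangle: 2!*1!*2!/6! = 4/720
(j±m)!: 2!*1!*2!*2!*2!*1! = 16
prefactor² = (2J+1)*Δ*N² = 16/45
  k=0: +1/(0!*2!*1!*2!*0!*0!) = 1/4
  k=1: −1/(1!*1!*0!*1!*1!*1!) = -1
Σ = -3/4  ⇒  CG² = 16/45*(-3/4)² = 1/5
CG = −√(1/5) = -0.447214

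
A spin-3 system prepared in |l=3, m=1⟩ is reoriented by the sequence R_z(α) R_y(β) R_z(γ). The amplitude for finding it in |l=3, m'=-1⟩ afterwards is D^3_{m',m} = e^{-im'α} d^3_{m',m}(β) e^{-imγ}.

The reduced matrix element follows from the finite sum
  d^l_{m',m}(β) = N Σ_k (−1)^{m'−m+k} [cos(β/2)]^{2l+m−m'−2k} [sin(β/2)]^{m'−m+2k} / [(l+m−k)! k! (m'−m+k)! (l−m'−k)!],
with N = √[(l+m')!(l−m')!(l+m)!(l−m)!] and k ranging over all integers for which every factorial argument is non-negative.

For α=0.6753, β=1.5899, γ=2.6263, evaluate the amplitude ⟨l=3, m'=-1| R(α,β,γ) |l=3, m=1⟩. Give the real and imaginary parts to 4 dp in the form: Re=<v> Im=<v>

Re=0.0560 Im=0.1402

D^3_{-1,1}(0.6753,1.5899,2.6263) = e^{-i·-1·0.6753}·d^3_{-1,1}(1.5899)·e^{-i·1·2.6263}. Compute d first:
c=cos(1.589900/2)=0.700320, s=sin(1.589900/2)=0.713829; N=√[2·24·24·2]=48.000000
k: max(0,(1)−(-1))=2 … min(3+(1),3−(-1))=4
  k=2: (−1)^0·48.0000/(8)·0.7003^4·0.7138^2 = +0.735405
  k=3: (−1)^1·48.0000/(6)·0.7003^2·0.7138^4 = -1.018731
  k=4: (−1)^2·48.0000/(48)·0.7003^0·0.7138^6 = +0.132301
d^3_{-1,1}(1.5899) = +0.735405 -1.018731 +0.132301 = -0.151025
Attach z-rotation phases: D = e^{-i(-1)(0.6753)}·(-0.151025)·e^{-i(1)(2.6263)} = +0.056047+0.140240i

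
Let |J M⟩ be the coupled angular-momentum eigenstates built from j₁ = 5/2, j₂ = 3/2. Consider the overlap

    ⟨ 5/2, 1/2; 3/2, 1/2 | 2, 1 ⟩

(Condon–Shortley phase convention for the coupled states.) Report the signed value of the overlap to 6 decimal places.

√[5·2!3!1!/7! · 3!2!2!1!3!1!] = √(12/7)
  +(−1)^1/∏(1,1,1,1,2,0)! = -1/2  (running -1/2)
  +(−1)^2/∏(2,0,0,0,3,1)! = 1/12  (running -5/12)
⟨..|..⟩ = √(12/7)·(-5/12) = -0.545545

−√(25/84) ≈ -0.545545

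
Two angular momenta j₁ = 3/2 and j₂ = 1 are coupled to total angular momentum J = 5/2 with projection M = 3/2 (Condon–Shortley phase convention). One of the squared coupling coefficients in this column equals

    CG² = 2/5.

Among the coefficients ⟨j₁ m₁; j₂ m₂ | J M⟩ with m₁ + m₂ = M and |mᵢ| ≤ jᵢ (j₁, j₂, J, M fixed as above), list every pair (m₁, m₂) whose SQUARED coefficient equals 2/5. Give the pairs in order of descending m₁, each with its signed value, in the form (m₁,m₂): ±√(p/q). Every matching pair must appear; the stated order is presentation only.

(3/2,0): +√(2/5)

Admissible pairs with m₁+m₂ = M = 3/2: (1/2,1), (3/2,0)
  (m₁,m₂)=(3/2,0): CG² = 2/5, CG = +√(2/5)   ← matches the target
  (m₁,m₂)=(1/2,1): CG² = 3/5, CG = +√(3/5)
Pairs with CG² = 2/5: (3/2,0): +√(2/5)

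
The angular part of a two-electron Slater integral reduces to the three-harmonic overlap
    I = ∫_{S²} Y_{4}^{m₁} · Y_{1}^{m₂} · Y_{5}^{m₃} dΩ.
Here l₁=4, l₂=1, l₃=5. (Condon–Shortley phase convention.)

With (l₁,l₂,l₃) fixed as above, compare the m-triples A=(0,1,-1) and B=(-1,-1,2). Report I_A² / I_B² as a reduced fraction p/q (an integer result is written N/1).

Same 4,1,5: normalisation and zero-m 3j drop out of the ratio.
A: Δ: 0! 8! 2! / 11! → 1/495; sum: t=0:+1/1152 = 1/1152; 3j²(4 1 5; 0 1 -1) = Δ·Π!·Σ² = 1/33  (sign +1)
B: Δ: 0! 8! 2! / 11! → 1/495; sum: t=0:+1/1440 = 1/1440; 3j²(4 1 5; -1 -1 2) = Δ·Π!·Σ² = 7/165  (sign -1)
I_A²/I_B² = (1/33)/(7/165) = 5/7

5/7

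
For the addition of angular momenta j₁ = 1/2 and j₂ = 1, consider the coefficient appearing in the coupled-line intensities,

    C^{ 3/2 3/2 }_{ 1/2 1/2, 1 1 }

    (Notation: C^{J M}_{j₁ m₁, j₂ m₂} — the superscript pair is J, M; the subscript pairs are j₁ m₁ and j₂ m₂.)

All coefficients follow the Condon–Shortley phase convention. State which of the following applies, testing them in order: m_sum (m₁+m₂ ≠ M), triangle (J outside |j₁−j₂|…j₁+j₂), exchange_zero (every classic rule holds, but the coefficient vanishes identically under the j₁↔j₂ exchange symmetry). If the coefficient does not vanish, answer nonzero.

nonzero

m-sum: m₁+m₂ = 1/2+1 = 3/2, M = 3/2  ✓
triangle: |j₁−j₂| = 1/2 ≤ J = 3/2 ≤ j₁+j₂ = 3/2  ✓
exchange: j₁≠j₂ or m₁≠m₂ — the exchange symmetry imposes no constraint here
value check: CG = +1 = +1.000000 ≠ 0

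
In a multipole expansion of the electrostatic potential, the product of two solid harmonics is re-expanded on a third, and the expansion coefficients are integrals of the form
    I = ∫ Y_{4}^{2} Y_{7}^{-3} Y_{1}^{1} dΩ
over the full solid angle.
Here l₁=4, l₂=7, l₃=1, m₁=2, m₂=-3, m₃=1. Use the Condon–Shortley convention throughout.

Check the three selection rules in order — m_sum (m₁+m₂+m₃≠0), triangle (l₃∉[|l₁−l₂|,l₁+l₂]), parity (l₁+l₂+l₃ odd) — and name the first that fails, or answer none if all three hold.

m₁+m₂+m₃ = 2 − 3 + 1 = 0  ✓
triangle: need |l₁−l₂| ≤ l₃ ≤ l₁+l₂ = [3,11]; l₃=1 is outside  ✗
parity: l₁+l₂+l₃ = 12 is even

triangle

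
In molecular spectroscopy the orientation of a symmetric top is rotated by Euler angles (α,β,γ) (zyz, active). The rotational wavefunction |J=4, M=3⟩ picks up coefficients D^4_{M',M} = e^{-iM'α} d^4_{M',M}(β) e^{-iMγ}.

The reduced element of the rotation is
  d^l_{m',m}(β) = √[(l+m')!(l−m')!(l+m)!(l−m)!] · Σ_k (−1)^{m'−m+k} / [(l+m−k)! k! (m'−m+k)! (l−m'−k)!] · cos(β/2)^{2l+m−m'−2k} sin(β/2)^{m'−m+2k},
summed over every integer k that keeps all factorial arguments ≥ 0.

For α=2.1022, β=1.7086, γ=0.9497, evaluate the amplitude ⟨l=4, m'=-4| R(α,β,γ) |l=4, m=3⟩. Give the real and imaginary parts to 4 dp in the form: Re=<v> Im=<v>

Re=0.1931 Im=-0.1705

First d^4_{-4,3}(β=1.7086), then the phase factors e^{-i(-4)α} and e^{-i(3)γ}:
c=cos(1.708600/2)=0.656747, s=sin(1.708600/2)=0.754111; N=√[1·40320·5040·1]=14255.272709
The bounds max(0,m−m')=7 and min(l+m,l−m')=7 give 1 term
  k=7: (−1)^0·14255.2727/(5040)·0.6567^1·0.7541^7 = +0.257627
d^4_{-4,3}(1.7086) = +0.257627
Attach z-rotation phases: D = e^{-i(-4)(2.1022)}·(+0.257627)·e^{-i(3)(0.9497)} = +0.193092-0.170549i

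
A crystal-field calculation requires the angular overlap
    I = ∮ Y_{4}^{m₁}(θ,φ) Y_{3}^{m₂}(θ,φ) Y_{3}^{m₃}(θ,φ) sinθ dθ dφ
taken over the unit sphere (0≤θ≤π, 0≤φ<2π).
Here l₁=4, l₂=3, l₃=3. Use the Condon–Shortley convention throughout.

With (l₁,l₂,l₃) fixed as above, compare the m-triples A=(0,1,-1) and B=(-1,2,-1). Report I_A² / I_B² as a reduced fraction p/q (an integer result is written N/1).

Shared (l₁,l₂,l₃)=(4,3,3): N and (l;000)² cancel in I_A²/I_B².
A: Δ = 4!·4!·2!/11! = 1/34650; Racah Σ t=2..4: t=2:+1/32 t=3:−1/36 t=4:+1/1152 = 5/1152; ⇒ 3j(4 3 3; 0 1 -1)² = 1/1386, sgn +1
B: Δ = 4!·4!·2!/11! = 1/34650; Racah Σ t=3..4: t=3:−1/48 t=4:+1/144 = -1/72; ⇒ 3j(4 3 3; -1 2 -1)² = 16/693, sgn -1
I_A²/I_B² = (1/1386)/(16/693) = 1/32

1/32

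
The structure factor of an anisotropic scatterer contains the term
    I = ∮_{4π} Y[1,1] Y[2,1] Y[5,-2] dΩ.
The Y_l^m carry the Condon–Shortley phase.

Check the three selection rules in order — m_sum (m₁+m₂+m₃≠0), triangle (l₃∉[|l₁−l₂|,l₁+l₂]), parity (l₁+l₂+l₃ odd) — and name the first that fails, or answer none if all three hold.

m₁+m₂+m₃ = 1 + 1 − 2 = 0  ✓
triangle: need |l₁−l₂| ≤ l₃ ≤ l₁+l₂ = [1,3]; l₃=5 is outside  ✗
parity: l₁+l₂+l₃ = 8 is even

triangle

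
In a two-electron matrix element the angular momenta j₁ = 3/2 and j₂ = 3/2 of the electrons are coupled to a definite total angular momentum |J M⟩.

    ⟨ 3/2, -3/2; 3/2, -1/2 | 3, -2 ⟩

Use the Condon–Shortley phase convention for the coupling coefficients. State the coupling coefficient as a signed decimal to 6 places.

+√(1/2) ≈ +0.707107

triangle: 0!·3!·3!/7! = 36/5040
(j±m)!: 0!·3!·1!·2!·1!·5! = 1440
prefactor² = (2J+1)·Δ·N² = 72
  k=0: +1/(0!·0!·3!·1!·0!·2!) = 1/12
Σ = 1/12  ⇒  CG² = 72·(1/12)² = 1/2
CG = +√(1/2) = +0.707107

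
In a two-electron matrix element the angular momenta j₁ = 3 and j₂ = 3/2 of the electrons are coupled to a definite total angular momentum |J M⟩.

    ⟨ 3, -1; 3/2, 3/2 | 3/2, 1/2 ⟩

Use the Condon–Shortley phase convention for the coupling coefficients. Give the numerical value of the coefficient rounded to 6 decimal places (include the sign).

triangle: 3!×3!×0!/7! = 36/5040
(j±m)!: 2!×4!×3!×0!×2!×1! = 576
prefactor² = (2J+1)×Δ×N² = 576/35
  k=3: −1/(3!×0!×1!×0!×2!×0!) = -1/12
Σ = -1/12  ⇒  CG² = 576/35×(-1/12)² = 4/35
CG = −√(4/35) = -0.338062

−√(4/35) ≈ -0.338062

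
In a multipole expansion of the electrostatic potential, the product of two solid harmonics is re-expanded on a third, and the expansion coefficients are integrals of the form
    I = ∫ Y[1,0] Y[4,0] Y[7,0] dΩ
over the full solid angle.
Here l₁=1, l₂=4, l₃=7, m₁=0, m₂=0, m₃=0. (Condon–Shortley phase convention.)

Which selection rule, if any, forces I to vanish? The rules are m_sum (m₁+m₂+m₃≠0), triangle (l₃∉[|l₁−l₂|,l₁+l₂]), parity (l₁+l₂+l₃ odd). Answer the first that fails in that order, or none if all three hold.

m₁+m₂+m₃ = 0 + 0 + 0 = 0  ✓
triangle: need |l₁−l₂| ≤ l₃ ≤ l₁+l₂ = [3,5]; l₃=7 is outside  ✗
parity: l₁+l₂+l₃ = 12 is even

triangle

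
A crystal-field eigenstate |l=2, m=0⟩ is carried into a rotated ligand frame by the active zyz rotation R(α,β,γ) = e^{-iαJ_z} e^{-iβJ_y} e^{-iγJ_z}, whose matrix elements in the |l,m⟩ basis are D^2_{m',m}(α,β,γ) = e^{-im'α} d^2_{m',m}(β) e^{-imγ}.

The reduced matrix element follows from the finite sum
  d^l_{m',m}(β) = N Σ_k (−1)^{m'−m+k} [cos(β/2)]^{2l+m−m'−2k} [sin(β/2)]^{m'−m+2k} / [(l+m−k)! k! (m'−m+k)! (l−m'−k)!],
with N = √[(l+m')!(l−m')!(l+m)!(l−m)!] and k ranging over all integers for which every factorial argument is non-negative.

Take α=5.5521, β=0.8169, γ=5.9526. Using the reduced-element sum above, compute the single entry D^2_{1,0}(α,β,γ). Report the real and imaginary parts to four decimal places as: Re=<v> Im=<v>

Re=-0.4550 Im=-0.4081

First d^2_{1,0}(β=0.8169), then the phase factors e^{-i(1)α} and e^{-i(0)γ}:
Half-angle: c=0.917738, s=0.397187. N=√(6·1·2·2)=4.898979
k∈{0,1} keeps every argument non-negative
  k=0: (−1)^1·4.8990/(2)·0.9177^3·0.3972^1 = -0.752015
  k=1: (−1)^2·4.8990/(2)·0.9177^1·0.3972^3 = +0.140858
d^2_{1,0}(0.8169) = -0.752015 +0.140858 = -0.611157
Phases: e^{-i·(1)·5.5521}=+0.744450+0.667678i, e^{-i·(0)·5.9526}=+1.000000+0.000000i ⇒ D=-0.454976-0.408056i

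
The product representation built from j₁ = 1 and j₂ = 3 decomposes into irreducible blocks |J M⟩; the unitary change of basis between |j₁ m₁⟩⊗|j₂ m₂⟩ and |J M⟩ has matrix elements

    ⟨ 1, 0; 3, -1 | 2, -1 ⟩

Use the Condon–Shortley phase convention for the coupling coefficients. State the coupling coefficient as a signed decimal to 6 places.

√[5·2!0!4!/7! · 1!1!2!4!1!3!] = √(96/7)
  +(−1)^1/∏(1,1,0,1,0,3)! = -1/6  (running -1/6)
⟨..|..⟩ = √(96/7)·(-1/6) = -0.617213

−√(8/21) = -0.617213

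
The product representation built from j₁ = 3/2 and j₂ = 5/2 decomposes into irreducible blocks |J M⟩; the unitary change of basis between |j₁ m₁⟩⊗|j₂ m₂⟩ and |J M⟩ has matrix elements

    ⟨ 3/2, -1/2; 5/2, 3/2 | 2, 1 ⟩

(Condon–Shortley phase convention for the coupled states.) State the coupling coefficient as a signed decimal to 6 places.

√[5·2!1!3!/7! · 1!2!4!1!3!1!] = √(24/7)
  +(−1)^1/∏(1,1,1,3,0,0)! = -1/6  (running -1/6)
  +(−1)^2/∏(2,0,0,2,1,1)! = 1/4  (running 1/12)
⟨..|..⟩ = √(24/7)·(1/12) = +0.154303

+√(1/42) = +0.154303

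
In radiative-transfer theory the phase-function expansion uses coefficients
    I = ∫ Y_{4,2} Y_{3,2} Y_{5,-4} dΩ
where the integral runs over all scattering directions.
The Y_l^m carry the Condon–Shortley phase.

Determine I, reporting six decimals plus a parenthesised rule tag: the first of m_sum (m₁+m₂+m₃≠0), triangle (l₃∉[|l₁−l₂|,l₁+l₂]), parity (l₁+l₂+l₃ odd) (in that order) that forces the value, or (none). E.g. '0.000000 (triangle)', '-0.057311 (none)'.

0.143343 (none)

Rules hold: Σm=0, L=12 even, 1≤5≤7.
N = 9·7·11 = 693
Δ = 2!·6!·4!/13! = 1/180180
Racah Σ t=0..2: t=0:+1/576 t=1:−1/144 t=2:+1/576 = -1/288
⇒ 3j(4 3 5; 0 0 0)² = 20/1001, sgn +1
Racah Σ t=1..2: t=1:−1/2880 t=2:+1/8640 = -1/4320
⇒ 3j(4 3 5; 2 2 -4)² = 8/429, sgn +1
4πI² = N·(3j₀)²·(3jₘ)² = 480/1859
I = +1·√(0.258203/4π) = 0.14334284
No selection rule forces the value: the integral is nonzero (none).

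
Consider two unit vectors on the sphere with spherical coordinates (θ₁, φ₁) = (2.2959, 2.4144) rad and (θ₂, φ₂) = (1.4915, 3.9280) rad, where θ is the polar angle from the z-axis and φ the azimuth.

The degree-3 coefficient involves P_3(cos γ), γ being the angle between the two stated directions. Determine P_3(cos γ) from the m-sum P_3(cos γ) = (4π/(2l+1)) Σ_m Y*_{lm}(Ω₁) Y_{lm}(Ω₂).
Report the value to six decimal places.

0.014826

Expand P_3 via completeness: Σ_{m} conj(Y_{3,m}) at Ω₁ times Y_{3,m} at Ω₂ —
  [-3]  conj(Y_{3,-3})(Ω₁) = (0.100314, 0.143289) ; Y_{3,-3}(Ω₂) = (0.293133, 0.291363) ; Δ = (-0.012344, 0.071231)
  [-2]  conj(Y_{3,-2})(Ω₁) = (-0.044097, 0.377096) ; Y_{3,-2}(Ω₂) = (-0.000162, -0.080447) ; Δ = (0.030343, 0.003486)
  [-1]  conj(Y_{3,-1})(Ω₁) = (-0.216698, 0.192834) ; Y_{3,-1}(Ω₂) = (0.220435, -0.220880) ; Δ = (-0.005175, 0.090372)
  [+0]  conj(Y_{3,0})(Ω₁) = (0.198180, -0.000000) ; Y_{3,0}(Ω₂) = (-0.087754, 0.000000) ; Δ = (-0.017391, 0.000000)
  [+1]  conj(Y_{3,1})(Ω₁) = (0.216698, 0.192834) ; Y_{3,1}(Ω₂) = (-0.220435, -0.220880) ; Δ = (-0.005175, -0.090372)
  [+2]  conj(Y_{3,2})(Ω₁) = (-0.044097, -0.377096) ; Y_{3,2}(Ω₂) = (-0.000162, 0.080447) ; Δ = (0.030343, -0.003486)
  [+3]  conj(Y_{3,3})(Ω₁) = (-0.100314, 0.143289) ; Y_{3,3}(Ω₂) = (-0.293133, 0.291363) ; Δ = (-0.012344, -0.071231)
Total Σ_m = (0.008259, -0.000000). Multiply by 1.795196: (0.014826, -0.000000). P_3(cos γ) = 0.014826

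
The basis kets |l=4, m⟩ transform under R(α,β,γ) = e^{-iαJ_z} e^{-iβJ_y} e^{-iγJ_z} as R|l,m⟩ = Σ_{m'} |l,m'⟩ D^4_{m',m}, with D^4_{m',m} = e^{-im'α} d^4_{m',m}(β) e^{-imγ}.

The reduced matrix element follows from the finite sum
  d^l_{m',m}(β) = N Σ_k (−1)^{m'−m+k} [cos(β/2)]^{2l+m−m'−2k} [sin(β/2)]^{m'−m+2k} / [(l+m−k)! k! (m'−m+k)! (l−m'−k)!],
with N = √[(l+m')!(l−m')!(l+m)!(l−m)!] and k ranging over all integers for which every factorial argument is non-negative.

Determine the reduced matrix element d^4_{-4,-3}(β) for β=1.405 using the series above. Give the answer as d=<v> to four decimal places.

d=0.2757

d^4_{-4,-3}(β=1.4050) via the finite sum:
c=cos(1.405000/2)=0.763229, s=sin(1.405000/2)=0.646128; N=√[1·40320·1·5040]=14255.272709
k∈{1} keeps every argument non-negative
  k=1: (−1)^0·14255.2727/(5040)·0.7632^7·0.6461^1 = +0.275707
d^4_{-4,-3}(1.4050) = +0.275707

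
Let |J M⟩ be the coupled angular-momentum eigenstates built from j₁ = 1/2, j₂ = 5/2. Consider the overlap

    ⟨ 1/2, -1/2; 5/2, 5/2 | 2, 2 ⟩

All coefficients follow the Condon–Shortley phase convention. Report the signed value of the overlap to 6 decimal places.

triangle: 1!×0!×4!/6! = 24/720
(j±m)!: 0!×1!×5!×0!×4!×0! = 2880
prefactor² = (2J+1)×Δ×N² = 480
  k=1: −1/(1!×0!×0!×4!×0!×0!) = -1/24
Σ = -1/24  ⇒  CG² = 480×(-1/24)² = 5/6
CG = −√(5/6) = -0.912871

-0.912871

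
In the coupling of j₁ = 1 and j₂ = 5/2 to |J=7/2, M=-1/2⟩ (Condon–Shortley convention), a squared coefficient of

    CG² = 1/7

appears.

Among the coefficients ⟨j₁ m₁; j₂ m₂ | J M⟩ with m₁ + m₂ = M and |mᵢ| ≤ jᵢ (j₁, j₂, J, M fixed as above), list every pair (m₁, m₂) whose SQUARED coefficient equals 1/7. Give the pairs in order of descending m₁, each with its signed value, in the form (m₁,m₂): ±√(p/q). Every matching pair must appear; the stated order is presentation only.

Admissible pairs with m₁+m₂ = M = -1/2: (-1,1/2), (0,-1/2), (1,-3/2)
  (m₁,m₂)=(1,-3/2): CG² = 1/7, CG = +√(1/7)   ← matches the target
  (m₁,m₂)=(0,-1/2): CG² = 4/7, CG = +√(4/7)
  (m₁,m₂)=(-1,1/2): CG² = 2/7, CG = +√(2/7)
Pairs with CG² = 1/7: (1,-3/2): +√(1/7)

(1,-3/2): +√(1/7)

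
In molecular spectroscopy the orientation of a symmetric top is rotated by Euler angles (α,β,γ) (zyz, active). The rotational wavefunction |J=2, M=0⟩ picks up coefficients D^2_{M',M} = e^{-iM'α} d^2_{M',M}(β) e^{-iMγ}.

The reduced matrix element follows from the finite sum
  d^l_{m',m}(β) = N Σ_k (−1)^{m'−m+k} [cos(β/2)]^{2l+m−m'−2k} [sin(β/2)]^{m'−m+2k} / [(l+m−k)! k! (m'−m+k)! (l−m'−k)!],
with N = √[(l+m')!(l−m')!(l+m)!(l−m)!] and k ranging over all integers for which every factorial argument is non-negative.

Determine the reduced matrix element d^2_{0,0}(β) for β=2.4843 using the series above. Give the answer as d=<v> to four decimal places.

d=0.4401

d^2_{0,0}(β=2.4843) via the finite sum:
With c≡cos(β/2)=0.322762 and s≡sin(β/2)=0.946480, N=[2·2·2·2]^{1/2}=4.000000
The bounds max(0,m−m')=0 and min(l+m,l−m')=2 give 3 terms
  k=0: (−1)^0·4.0000/(4)·0.3228^4·0.9465^0 = +0.010853
  k=1: (−1)^1·4.0000/(1)·0.3228^2·0.9465^2 = -0.373291
  k=2: (−1)^2·4.0000/(4)·0.3228^0·0.9465^4 = +0.802502
d^2_{0,0}(2.4843) = +0.010853 -0.373291 +0.802502 = +0.440063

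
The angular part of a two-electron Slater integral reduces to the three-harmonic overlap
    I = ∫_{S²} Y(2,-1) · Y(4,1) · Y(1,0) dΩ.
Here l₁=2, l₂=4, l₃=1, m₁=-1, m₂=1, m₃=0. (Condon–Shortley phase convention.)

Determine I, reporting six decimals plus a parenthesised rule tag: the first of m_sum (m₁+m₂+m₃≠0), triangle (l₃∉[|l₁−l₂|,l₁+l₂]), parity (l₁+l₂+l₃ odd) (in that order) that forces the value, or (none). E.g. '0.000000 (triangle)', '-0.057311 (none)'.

triangle: need 2≤l₃≤6, have 1; I=0

0.000000 (triangle)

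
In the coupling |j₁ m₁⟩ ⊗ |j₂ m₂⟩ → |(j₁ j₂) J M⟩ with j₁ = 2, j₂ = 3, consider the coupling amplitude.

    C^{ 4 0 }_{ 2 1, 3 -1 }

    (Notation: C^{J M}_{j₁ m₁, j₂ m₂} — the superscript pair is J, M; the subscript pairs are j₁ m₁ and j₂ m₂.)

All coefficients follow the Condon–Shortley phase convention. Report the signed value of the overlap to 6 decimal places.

j₁+j₂−J=1  J+j₁−j₂=3  J−j₁+j₂=5  j₁+j₂+J+1=10
(j₁±m₁, j₂±m₂, J±M) = (3,1,2,4,4,4)
P² = 10368/35
sum k=0..1:
  [0] +1/24 = 1/24
  [1] −1/144 = -1/144
S = 5/144
C² = P²·S² = 5/14 ; C = +0.597614

+0.597614  (= +√(5/14))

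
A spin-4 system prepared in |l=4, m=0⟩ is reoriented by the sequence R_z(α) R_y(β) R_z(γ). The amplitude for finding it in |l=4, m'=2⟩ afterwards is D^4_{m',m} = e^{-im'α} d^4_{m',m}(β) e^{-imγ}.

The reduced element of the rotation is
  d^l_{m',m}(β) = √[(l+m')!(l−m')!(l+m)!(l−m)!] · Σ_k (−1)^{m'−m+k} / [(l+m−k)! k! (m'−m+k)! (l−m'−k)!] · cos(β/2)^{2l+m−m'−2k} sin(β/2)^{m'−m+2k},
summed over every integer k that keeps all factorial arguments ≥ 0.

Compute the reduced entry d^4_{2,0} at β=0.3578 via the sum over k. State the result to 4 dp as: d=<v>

d^4_{2,0}(β=0.3578) via the finite sum:
c=cos(0.357800/2)=0.984040, s=sin(0.357800/2)=0.177947; N=√[720·2·24·24]=910.735966
k∈{0,1,2} keeps every argument non-negative
  k=0: (−1)^2·910.7360/(96)·0.9840^6·0.1779^2 = +0.272760
  k=1: (−1)^3·910.7360/(36)·0.9840^4·0.1779^4 = -0.023785
  k=2: (−1)^4·910.7360/(96)·0.9840^2·0.1779^6 = +0.000292
d^4_{2,0}(0.3578) = +0.272760 -0.023785 +0.000292 = +0.249266

d=0.2493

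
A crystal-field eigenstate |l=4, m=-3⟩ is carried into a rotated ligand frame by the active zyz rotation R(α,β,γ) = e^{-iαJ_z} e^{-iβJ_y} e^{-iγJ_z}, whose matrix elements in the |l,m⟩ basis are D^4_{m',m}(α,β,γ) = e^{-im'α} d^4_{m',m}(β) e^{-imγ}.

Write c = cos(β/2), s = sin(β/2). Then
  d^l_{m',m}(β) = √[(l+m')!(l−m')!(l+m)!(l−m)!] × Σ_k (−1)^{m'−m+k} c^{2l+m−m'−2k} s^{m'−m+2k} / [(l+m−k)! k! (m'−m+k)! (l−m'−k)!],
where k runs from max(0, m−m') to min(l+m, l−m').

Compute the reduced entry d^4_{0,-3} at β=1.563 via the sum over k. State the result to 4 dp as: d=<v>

d=-0.0115

d^4_{0,-3}(β=1.5630) via the finite sum:
Half-angle: c=0.709858, s=0.704345. N=√(24·24·1·5040)=1703.830978
The bounds max(0,m−m')=0 and min(l+m,l−m')=1 give 2 terms
  k=0: (−1)^3·1703.8310/(144)·0.7099^5·0.7043^3 = -0.745207
  k=1: (−1)^4·1703.8310/(144)·0.7099^3·0.7043^5 = +0.733678
d^4_{0,-3}(1.5630) = -0.745207 +0.733678 = -0.011530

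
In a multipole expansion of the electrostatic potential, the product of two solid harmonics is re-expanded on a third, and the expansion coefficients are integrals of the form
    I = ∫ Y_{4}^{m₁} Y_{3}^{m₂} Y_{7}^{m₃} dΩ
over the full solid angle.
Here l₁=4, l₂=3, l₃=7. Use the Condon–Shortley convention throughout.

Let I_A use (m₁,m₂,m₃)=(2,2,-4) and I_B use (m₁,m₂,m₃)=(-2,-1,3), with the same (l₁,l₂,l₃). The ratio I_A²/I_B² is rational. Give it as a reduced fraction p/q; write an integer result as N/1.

11/10

Same 4,3,7: normalisation and zero-m 3j drop out of the ratio.
A: Δ: 0! 8! 6! / 15! → 1/45045; sum: t=0:+1/172800 = 1/172800; 3j²(4 3 7; 2 2 -4) = Δ·Π!·Σ² = 2/65  (sign -1)
B: Δ: 0! 8! 6! / 15! → 1/45045; sum: t=0:+1/69120 = 1/69120; 3j²(4 3 7; -2 -1 3) = Δ·Π!·Σ² = 4/143  (sign +1)
I_A²/I_B² = (2/65)/(4/143) = 11/10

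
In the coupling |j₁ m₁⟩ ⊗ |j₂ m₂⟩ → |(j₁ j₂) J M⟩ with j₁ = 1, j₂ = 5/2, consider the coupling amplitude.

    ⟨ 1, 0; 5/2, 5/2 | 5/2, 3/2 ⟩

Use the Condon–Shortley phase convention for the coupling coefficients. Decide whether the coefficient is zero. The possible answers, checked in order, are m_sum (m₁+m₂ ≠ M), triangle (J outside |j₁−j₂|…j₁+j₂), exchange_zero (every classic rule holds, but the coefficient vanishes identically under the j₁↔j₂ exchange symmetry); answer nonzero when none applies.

m_sum

m-sum: m₁+m₂ = 0+5/2 = 5/2, M = 3/2  ✗ ⇒ coefficient is 0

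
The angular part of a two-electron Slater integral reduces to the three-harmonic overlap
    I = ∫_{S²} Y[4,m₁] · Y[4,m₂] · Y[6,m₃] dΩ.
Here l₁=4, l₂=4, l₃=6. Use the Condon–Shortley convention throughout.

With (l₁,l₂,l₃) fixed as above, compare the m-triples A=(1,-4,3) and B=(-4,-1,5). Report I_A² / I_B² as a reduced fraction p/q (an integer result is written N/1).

Same 4,4,6: normalisation and zero-m 3j drop out of the ratio.
A: Δ: 2! 6! 6! / 15! → 1/1261260; sum: t=0:+1/51840 = 1/51840; 3j²(4 4 6; 1 -4 3) = Δ·Π!·Σ² = 8/429  (sign -1)
B: Δ: 2! 6! 6! / 15! → 1/1261260; sum: t=2:+1/172800 = 1/172800; 3j²(4 4 6; -4 -1 5) = Δ·Π!·Σ² = 2/65  (sign -1)
I_A²/I_B² = (8/429)/(2/65) = 20/33

20/33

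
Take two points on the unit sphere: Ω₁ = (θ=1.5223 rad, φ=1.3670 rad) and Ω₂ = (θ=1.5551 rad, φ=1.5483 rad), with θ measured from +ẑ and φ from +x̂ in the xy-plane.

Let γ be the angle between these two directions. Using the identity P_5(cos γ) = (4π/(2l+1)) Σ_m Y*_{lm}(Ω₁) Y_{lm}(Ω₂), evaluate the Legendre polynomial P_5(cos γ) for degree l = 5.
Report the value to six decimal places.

Summing Y*_{l m}(θ₁,φ₁)·Y_{l m}(θ₂,φ₂) over m ∈ [−5, 5]; prefactor 4π/(2·5+1) = 1.142397:
  term(m=-5) = 0.13195 - 0.16851j   from Y*(Ω₁)=0.39293 + 0.24189j, Y(Ω₂)=0.05206 - 0.46092j
  term(m=-4) = 0.00122 - 0.00108j   from Y*(Ω₁)=0.04856 - 0.05154j, Y(Ω₂)=0.02293 + 0.00207j
  term(m=-3) = 0.09963 - 0.06025j   from Y*(Ω₁)=0.19369 + 0.27631j, Y(Ω₂)=0.02327 - 0.34426j
  term(m=-2) = 0.00202 - 0.00077j   from Y*(Ω₁)=0.07472 - 0.03226j, Y(Ω₂)=0.02655 + 0.00120j
  term(m=-1) = 0.09713 - 0.01780j   from Y*(Ω₁)=0.06262 + 0.30301j, Y(Ω₂)=0.00718 - 0.31906j
  term(m=+0) = 0.00231 + 0.00000j   from Y*(Ω₁)=0.08411 + 0.00000j, Y(Ω₂)=0.02750 + 0.00000j
  term(m=+1) = 0.09713 + 0.01780j   from Y*(Ω₁)=-0.06262 + 0.30301j, Y(Ω₂)=-0.00718 - 0.31906j
  term(m=+2) = 0.00202 + 0.00077j   from Y*(Ω₁)=0.07472 + 0.03226j, Y(Ω₂)=0.02655 - 0.00120j
  term(m=+3) = 0.09963 + 0.06025j   from Y*(Ω₁)=-0.19369 + 0.27631j, Y(Ω₂)=-0.02327 - 0.34426j
  term(m=+4) = 0.00122 + 0.00108j   from Y*(Ω₁)=0.04856 + 0.05154j, Y(Ω₂)=0.02293 - 0.00207j
  term(m=+5) = 0.13195 + 0.16851j   from Y*(Ω₁)=-0.39293 + 0.24189j, Y(Ω₂)=-0.05206 - 0.46092j
Accumulated sum 0.66621 + 0.00000j; after 4π/(2l+1) scaling, 0.76107 + 0.00000j ⇒ P_5 = 0.761074

0.761074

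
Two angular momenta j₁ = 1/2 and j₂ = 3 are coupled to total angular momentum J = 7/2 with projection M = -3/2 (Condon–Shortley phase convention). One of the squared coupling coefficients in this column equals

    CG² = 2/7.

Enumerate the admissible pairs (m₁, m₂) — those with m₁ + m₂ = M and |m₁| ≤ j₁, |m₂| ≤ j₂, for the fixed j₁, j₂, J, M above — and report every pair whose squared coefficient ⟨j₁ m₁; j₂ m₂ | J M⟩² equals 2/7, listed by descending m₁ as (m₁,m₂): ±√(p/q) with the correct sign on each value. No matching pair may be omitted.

(1/2,-2): +√(2/7)

Admissible pairs with m₁+m₂ = M = -3/2: (-1/2,-1), (1/2,-2)
  (m₁,m₂)=(1/2,-2): CG² = 2/7, CG = +√(2/7)   ← matches the target
  (m₁,m₂)=(-1/2,-1): CG² = 5/7, CG = +√(5/7)
Pairs with CG² = 2/7: (1/2,-2): +√(2/7)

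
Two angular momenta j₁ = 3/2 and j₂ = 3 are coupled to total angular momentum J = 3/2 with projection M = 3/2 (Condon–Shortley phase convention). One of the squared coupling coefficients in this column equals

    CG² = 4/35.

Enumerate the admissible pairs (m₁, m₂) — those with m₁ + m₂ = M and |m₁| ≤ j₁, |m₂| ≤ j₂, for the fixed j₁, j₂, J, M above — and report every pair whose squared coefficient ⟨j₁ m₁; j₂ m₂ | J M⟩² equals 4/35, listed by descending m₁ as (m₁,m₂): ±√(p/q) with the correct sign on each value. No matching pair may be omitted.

(1/2,1): −√(4/35)

Admissible pairs with m₁+m₂ = M = 3/2: (-3/2,3), (-1/2,2), (1/2,1), (3/2,0)
  (m₁,m₂)=(3/2,0): CG² = 1/35, CG = +√(1/35)
  (m₁,m₂)=(1/2,1): CG² = 4/35, CG = −√(4/35)   ← matches the target
  (m₁,m₂)=(-1/2,2): CG² = 2/7, CG = +√(2/7)
  (m₁,m₂)=(-3/2,3): CG² = 4/7, CG = −√(4/7)
Pairs with CG² = 4/35: (1/2,1): −√(4/35)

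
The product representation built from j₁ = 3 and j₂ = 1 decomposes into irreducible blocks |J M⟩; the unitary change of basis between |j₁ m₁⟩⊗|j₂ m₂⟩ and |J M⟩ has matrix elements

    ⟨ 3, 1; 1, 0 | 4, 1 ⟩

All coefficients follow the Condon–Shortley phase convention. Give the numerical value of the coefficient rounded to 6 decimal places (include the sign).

√[9·0!6!2!/9! · 4!2!1!1!5!3!] = √(8640/7)
  +(−1)^0/∏(0,0,2,1,4,1)! = 1/48  (running 1/48)
⟨..|..⟩ = √(8640/7)·(1/48) = +0.731925

+√(15/28) ≈ +0.731925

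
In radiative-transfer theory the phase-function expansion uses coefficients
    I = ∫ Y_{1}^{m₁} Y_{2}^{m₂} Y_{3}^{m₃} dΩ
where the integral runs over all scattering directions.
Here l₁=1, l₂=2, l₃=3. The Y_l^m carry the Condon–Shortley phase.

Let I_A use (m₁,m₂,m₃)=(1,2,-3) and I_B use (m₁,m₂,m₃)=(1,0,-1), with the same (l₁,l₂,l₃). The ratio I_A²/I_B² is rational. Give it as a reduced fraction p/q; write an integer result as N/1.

l's match ⇒ only the (l;m) 3-j factors differ between A and B.
A: triangle coeff Δ(1,2,3) = 1/105; Σ_t [0,0]: t=0:+1/48 = 1/48; (3j)²=1/7 [(1 2 3; 1 2 -3)], sign=+1
B: triangle coeff Δ(1,2,3) = 1/105; Σ_t [0,0]: t=0:+1/8 = 1/8; (3j)²=2/35 [(1 2 3; 1 0 -1)], sign=+1
I_A²/I_B² = (1/7)/(2/35) = 5/2

5/2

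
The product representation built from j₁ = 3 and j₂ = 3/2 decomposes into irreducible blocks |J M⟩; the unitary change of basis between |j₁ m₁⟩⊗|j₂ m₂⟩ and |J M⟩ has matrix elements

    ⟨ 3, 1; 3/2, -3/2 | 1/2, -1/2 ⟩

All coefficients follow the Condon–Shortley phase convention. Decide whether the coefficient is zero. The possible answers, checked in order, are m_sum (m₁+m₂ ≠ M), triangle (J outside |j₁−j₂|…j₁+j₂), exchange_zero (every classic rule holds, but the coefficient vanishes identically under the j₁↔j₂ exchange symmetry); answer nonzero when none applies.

triangle

m-sum: m₁+m₂ = 1+(-3/2) = -1/2, M = -1/2  ✓
triangle: need |j₁−j₂| ≤ J ≤ j₁+j₂, i.e. J ∈ [3/2, 9/2]; J = 1/2 is outside ✗ ⇒ coefficient is 0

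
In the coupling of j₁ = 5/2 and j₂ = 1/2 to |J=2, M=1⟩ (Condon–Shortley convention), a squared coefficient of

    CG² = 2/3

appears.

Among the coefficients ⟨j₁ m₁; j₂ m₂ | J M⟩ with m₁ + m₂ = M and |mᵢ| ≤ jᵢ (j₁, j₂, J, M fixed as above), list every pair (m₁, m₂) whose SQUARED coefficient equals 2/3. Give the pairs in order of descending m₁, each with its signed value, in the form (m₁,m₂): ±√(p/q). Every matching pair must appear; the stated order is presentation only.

Admissible pairs with m₁+m₂ = M = 1: (1/2,1/2), (3/2,-1/2)
  (m₁,m₂)=(3/2,-1/2): CG² = 2/3, CG = +√(2/3)   ← matches the target
  (m₁,m₂)=(1/2,1/2): CG² = 1/3, CG = −√(1/3)
Pairs with CG² = 2/3: (3/2,-1/2): +√(2/3)

(3/2,-1/2): +√(2/3)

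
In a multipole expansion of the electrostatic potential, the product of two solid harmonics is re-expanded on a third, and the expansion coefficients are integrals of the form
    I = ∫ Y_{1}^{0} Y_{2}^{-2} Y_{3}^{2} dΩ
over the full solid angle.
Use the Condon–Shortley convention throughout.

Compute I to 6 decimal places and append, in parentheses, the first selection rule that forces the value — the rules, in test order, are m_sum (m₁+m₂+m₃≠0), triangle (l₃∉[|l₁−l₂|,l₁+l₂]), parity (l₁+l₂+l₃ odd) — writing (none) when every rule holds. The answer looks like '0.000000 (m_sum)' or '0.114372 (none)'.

Checks pass: Σm=0; 6 even; l₃=3∈[1,3].
(2·1+1)(2·2+1)(2·3+1) = 105
Δ: 0! 2! 4! / 7! → 1/105
sum: t=0:+1/4 = 1/4
3j²(1 2 3; 0 0 0) = Δ·Π!·Σ² = 3/35  (sign -1)
sum: t=0:+1/24 = 1/24
3j²(1 2 3; 0 -2 2) = Δ·Π!·Σ² = 1/21  (sign -1)
combine: 4πI² = 105·3/35·1/21 = 3/7
take √, sign +1: I = 0.18467439
No selection rule forces the value: the integral is nonzero (none).

0.184674 (none)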